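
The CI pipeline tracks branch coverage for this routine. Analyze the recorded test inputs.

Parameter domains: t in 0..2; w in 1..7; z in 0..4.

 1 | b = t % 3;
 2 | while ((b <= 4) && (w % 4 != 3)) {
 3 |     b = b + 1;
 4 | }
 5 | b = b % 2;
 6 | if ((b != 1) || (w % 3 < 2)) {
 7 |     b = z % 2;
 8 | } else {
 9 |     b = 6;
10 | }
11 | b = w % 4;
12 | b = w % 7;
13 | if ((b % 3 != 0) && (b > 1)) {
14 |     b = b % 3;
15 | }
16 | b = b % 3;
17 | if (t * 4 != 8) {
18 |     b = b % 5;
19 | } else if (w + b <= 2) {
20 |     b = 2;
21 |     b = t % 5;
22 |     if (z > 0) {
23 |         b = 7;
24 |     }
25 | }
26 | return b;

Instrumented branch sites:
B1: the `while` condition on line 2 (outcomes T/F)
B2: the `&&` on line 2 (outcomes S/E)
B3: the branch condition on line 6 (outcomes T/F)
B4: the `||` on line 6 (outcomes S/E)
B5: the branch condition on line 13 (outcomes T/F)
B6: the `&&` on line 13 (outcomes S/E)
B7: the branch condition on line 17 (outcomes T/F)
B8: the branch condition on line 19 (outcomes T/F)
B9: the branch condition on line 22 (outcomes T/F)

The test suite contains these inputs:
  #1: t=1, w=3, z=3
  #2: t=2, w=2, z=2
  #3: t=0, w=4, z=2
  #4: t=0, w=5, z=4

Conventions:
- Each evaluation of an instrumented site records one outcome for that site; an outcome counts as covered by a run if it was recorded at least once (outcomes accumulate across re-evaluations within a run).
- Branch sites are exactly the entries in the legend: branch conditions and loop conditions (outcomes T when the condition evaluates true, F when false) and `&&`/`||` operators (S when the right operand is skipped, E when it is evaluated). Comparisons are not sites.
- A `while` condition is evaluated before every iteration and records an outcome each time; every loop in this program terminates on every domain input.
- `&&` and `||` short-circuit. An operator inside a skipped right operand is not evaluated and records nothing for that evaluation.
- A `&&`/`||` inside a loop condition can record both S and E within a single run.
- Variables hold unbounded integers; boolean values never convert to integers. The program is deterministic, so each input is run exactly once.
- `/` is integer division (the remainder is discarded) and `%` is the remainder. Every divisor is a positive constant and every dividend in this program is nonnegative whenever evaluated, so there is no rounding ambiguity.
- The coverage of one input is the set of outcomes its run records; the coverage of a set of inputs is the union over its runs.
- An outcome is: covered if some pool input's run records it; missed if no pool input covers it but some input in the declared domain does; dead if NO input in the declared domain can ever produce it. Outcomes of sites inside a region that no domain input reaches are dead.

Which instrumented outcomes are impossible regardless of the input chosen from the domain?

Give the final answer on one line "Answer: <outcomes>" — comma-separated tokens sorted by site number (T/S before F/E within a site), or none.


running all 105 domain inputs and tallying outcomes:
  reachable outcomes have witnesses, e.g. B1=T (e.g. t=0, w=1, z=0), B1=F (e.g. t=0, w=1, z=0), B2=S (e.g. t=0, w=1, z=0), B2=E (e.g. t=0, w=1, z=0)
Answer: none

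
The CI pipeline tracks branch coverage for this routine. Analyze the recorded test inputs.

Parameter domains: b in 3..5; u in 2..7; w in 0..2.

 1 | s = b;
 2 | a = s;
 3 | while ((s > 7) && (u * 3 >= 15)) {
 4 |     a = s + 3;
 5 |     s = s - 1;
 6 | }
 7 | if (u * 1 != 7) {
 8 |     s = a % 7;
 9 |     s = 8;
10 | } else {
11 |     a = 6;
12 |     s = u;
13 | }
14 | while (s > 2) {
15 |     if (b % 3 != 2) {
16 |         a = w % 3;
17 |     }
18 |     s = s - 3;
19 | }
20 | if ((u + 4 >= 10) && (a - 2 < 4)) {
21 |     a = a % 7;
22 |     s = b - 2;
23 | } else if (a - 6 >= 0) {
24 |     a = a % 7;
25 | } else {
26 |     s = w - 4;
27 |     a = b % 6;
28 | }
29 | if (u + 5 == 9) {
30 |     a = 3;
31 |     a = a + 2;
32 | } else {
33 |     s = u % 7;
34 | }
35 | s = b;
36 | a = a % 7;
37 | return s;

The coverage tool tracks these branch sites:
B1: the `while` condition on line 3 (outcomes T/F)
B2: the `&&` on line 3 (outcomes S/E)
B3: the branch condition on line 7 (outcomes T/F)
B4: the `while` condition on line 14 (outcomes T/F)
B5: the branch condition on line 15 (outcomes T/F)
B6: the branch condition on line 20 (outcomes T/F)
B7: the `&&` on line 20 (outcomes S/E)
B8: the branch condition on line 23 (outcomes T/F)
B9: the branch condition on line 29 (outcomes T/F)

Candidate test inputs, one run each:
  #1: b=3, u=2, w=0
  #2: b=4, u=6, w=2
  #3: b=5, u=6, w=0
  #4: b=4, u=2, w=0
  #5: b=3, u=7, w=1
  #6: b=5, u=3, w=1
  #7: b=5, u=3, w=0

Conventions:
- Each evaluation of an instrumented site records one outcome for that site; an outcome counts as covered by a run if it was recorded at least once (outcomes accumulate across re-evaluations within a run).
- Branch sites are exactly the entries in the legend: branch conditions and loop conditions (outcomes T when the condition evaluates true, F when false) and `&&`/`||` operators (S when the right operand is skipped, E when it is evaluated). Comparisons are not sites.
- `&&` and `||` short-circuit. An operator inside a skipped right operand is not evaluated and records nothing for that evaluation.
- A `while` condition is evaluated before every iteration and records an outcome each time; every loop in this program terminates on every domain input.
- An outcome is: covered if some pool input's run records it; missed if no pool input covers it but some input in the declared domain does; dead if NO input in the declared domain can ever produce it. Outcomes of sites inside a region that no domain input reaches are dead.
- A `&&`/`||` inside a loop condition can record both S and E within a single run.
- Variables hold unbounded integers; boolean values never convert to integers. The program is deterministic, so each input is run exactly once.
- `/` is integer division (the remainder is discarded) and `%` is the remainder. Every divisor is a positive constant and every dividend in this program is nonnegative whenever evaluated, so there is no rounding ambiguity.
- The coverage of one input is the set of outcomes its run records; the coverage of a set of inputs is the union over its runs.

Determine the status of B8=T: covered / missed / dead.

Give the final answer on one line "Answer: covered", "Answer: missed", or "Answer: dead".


no pool input records B8=T
but domain input (b=5, u=7, w=0) does record it -> reachable, so missed
Answer: missed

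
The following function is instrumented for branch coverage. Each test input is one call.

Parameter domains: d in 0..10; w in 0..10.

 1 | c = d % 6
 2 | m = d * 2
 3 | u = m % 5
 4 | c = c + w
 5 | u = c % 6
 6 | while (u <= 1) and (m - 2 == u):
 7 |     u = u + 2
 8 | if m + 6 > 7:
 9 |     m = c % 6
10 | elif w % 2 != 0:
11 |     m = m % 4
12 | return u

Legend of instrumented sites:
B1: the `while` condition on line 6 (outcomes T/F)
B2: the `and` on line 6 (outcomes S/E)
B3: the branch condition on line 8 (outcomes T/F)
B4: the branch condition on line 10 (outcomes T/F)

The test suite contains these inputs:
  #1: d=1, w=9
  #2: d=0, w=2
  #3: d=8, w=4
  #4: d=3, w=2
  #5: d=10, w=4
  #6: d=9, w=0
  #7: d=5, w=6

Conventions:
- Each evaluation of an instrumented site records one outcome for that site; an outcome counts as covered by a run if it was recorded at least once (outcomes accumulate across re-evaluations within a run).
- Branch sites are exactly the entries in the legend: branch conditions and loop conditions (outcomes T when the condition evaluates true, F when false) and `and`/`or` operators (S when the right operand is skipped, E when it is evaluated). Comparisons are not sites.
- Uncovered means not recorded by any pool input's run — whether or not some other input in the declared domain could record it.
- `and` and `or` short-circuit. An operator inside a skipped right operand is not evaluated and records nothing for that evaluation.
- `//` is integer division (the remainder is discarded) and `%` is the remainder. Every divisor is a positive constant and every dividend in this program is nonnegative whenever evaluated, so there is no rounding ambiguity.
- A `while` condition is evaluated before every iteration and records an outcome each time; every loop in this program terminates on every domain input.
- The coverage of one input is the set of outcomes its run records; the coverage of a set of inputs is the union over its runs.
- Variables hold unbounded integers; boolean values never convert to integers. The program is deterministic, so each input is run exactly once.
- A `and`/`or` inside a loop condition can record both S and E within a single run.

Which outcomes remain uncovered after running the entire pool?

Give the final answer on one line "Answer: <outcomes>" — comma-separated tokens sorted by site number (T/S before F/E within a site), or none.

#1 (d=1, w=9) -> B2->S, B1->F, B3->T; covered: B1=F, B2=S, B3=T
#2 (d=0, w=2) -> B2->S, B1->F, B3->F, B4->F; covered: B1=F, B2=S, B3=F, B4=F
#3 (d=8, w=4) -> B2->E, B1->F, B3->T; covered: B1=F, B2=E, B3=T
#4 (d=3, w=2) -> B2->S, B1->F, B3->T; covered: B1=F, B2=S, B3=T
#5 (d=10, w=4) -> B2->S, B1->F, B3->T; covered: B1=F, B2=S, B3=T
#6 (d=9, w=0) -> B2->S, B1->F, B3->T; covered: B1=F, B2=S, B3=T
#7 (d=5, w=6) -> B2->S, B1->F, B3->T; covered: B1=F, B2=S, B3=T
union over the pool: B1=F, B2=S, B2=E, B3=T, B3=F, B4=F
uncovered (2 of 8): B1=T, B4=T

Answer: B1=T, B4=T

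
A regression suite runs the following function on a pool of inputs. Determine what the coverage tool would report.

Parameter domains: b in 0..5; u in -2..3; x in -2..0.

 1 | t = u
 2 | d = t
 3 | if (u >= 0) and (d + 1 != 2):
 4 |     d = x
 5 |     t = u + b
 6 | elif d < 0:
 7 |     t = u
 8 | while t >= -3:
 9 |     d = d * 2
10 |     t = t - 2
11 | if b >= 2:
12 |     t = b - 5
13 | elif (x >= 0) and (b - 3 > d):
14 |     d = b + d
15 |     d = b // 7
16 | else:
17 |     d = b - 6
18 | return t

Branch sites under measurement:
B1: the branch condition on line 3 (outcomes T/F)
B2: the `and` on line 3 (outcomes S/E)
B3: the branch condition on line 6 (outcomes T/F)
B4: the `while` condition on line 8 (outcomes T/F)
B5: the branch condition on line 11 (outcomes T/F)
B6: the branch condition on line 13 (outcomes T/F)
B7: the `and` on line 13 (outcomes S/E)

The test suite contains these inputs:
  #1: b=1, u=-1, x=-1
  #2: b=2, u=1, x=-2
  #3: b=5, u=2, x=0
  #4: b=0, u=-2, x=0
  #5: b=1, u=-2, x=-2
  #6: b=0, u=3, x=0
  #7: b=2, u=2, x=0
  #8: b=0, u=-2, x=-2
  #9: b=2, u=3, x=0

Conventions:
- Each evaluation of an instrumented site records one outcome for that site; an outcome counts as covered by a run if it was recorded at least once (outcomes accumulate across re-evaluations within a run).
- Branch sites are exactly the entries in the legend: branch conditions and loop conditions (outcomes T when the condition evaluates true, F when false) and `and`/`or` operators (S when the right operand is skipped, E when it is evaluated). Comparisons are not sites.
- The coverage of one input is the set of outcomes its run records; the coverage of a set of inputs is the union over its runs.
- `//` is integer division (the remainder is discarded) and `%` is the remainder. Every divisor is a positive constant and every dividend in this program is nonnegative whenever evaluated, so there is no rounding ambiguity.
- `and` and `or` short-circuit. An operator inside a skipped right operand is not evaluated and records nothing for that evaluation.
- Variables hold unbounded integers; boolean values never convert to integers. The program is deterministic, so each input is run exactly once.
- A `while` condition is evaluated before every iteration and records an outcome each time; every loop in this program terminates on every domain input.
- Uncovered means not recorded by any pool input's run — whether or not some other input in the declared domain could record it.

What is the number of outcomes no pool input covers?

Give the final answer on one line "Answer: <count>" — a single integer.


input #1 (b=1, u=-1, x=-1): events B2->S, B1->F, B3->T, B4->T, B4->T, B4->F, B5->F, B7->S, B6->F; covers B1=F, B2=S, B3=T, B4=T, B4=F, B5=F, B6=F, B7=S
input #2 (b=2, u=1, x=-2): events B2->E, B1->F, B3->F, B4->T, B4->T, B4->T, B4->F, B5->T; covers B1=F, B2=E, B3=F, B4=T, B4=F, B5=T
input #3 (b=5, u=2, x=0): events B2->E, B1->T, B4->T, B4->T, B4->T, B4->T, B4->T, B4->T, B4->F, B5->T; covers B1=T, B2=E, B4=T, B4=F, B5=T
input #4 (b=0, u=-2, x=0): events B2->S, B1->F, B3->T, B4->T, B4->F, B5->F, B7->E, B6->T; covers B1=F, B2=S, B3=T, B4=T, B4=F, B5=F, B6=T, B7=E
input #5 (b=1, u=-2, x=-2): events B2->S, B1->F, B3->T, B4->T, B4->F, B5->F, B7->S, B6->F; covers B1=F, B2=S, B3=T, B4=T, B4=F, B5=F, B6=F, B7=S
input #6 (b=0, u=3, x=0): events B2->E, B1->T, B4->T, B4->T, B4->T, B4->T, B4->F, B5->F, B7->E, B6->F; covers B1=T, B2=E, B4=T, B4=F, B5=F, B6=F, B7=E
input #7 (b=2, u=2, x=0): events B2->E, B1->T, B4->T, B4->T, B4->T, B4->T, B4->F, B5->T; covers B1=T, B2=E, B4=T, B4=F, B5=T
input #8 (b=0, u=-2, x=-2): events B2->S, B1->F, B3->T, B4->T, B4->F, B5->F, B7->S, B6->F; covers B1=F, B2=S, B3=T, B4=T, B4=F, B5=F, B6=F, B7=S
input #9 (b=2, u=3, x=0): events B2->E, B1->T, B4->T, B4->T, B4->T, B4->T, B4->T, B4->F, B5->T; covers B1=T, B2=E, B4=T, B4=F, B5=T
union over the pool: B1=T, B1=F, B2=S, B2=E, B3=T, B3=F, B4=T, B4=F, B5=T, B5=F, B6=T, B6=F, B7=S, B7=E
uncovered (0 of 14): none
Answer: 0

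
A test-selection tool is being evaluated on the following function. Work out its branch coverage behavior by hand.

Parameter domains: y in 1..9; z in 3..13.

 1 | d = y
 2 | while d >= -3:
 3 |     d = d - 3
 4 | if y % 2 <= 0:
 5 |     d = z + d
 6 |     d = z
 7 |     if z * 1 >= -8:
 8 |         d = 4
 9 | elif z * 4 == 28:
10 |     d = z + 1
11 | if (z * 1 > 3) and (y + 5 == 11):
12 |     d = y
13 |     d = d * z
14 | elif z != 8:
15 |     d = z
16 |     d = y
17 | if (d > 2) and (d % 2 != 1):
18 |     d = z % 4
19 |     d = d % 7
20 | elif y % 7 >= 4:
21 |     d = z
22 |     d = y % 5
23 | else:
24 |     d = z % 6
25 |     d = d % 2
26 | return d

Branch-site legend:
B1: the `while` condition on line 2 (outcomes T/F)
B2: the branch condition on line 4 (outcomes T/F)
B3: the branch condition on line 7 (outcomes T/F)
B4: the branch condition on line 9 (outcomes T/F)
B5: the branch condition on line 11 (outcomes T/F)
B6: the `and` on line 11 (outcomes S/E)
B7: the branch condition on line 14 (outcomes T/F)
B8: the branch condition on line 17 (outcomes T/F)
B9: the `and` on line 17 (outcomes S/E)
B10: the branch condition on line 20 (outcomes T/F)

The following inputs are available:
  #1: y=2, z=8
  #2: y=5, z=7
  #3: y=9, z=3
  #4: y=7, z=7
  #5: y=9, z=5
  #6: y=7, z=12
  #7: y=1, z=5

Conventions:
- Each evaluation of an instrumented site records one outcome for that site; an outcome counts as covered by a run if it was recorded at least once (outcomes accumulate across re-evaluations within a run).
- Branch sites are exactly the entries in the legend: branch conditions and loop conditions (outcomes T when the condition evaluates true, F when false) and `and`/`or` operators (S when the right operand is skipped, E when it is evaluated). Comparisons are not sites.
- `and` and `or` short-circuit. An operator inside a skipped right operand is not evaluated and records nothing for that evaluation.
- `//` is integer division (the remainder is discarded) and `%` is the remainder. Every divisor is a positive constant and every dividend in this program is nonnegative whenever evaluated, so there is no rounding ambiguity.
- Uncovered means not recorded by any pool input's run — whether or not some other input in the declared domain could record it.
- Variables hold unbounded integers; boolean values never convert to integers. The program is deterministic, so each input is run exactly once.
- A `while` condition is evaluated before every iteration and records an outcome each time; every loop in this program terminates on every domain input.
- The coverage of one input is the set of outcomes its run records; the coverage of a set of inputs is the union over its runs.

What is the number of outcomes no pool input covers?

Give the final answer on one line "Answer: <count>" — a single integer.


#1 (y=2, z=8) -> B1->T, B1->T, B1->F, B2->T, B3->T, B6->E, B5->F, B7->F, B9->E, B8->T; covered: B1=T, B1=F, B2=T, B3=T, B5=F, B6=E, B7=F, B8=T, B9=E
#2 (y=5, z=7) -> B1->T, B1->T, B1->T, B1->F, B2->F, B4->T, B6->E, B5->F, B7->T, B9->E, B8->F, B10->T; covered: B1=T, B1=F, B2=F, B4=T, B5=F, B6=E, B7=T, B8=F, B9=E, B10=T
#3 (y=9, z=3) -> B1->T, B1->T, B1->T, B1->T, B1->T, B1->F, B2->F, B4->F, B6->S, B5->F, B7->T, B9->E, B8->F, B10->F; covered: B1=T, B1=F, B2=F, B4=F, B5=F, B6=S, B7=T, B8=F, B9=E, B10=F
#4 (y=7, z=7) -> B1->T, B1->T, B1->T, B1->T, B1->F, B2->F, B4->T, B6->E, B5->F, B7->T, B9->E, B8->F, B10->F; covered: B1=T, B1=F, B2=F, B4=T, B5=F, B6=E, B7=T, B8=F, B9=E, B10=F
#5 (y=9, z=5) -> B1->T, B1->T, B1->T, B1->T, B1->T, B1->F, B2->F, B4->F, B6->E, B5->F, B7->T, B9->E, B8->F, B10->F; covered: B1=T, B1=F, B2=F, B4=F, B5=F, B6=E, B7=T, B8=F, B9=E, B10=F
#6 (y=7, z=12) -> B1->T, B1->T, B1->T, B1->T, B1->F, B2->F, B4->F, B6->E, B5->F, B7->T, B9->E, B8->F, B10->F; covered: B1=T, B1=F, B2=F, B4=F, B5=F, B6=E, B7=T, B8=F, B9=E, B10=F
#7 (y=1, z=5) -> B1->T, B1->T, B1->F, B2->F, B4->F, B6->E, B5->F, B7->T, B9->S, B8->F, B10->F; covered: B1=T, B1=F, B2=F, B4=F, B5=F, B6=E, B7=T, B8=F, B9=S, B10=F
union over the pool: B1=T, B1=F, B2=T, B2=F, B3=T, B4=T, B4=F, B5=F, B6=S, B6=E, B7=T, B7=F, B8=T, B8=F, B9=S, B9=E, B10=T, B10=F
uncovered (2 of 20): B3=F, B5=T
Answer: 2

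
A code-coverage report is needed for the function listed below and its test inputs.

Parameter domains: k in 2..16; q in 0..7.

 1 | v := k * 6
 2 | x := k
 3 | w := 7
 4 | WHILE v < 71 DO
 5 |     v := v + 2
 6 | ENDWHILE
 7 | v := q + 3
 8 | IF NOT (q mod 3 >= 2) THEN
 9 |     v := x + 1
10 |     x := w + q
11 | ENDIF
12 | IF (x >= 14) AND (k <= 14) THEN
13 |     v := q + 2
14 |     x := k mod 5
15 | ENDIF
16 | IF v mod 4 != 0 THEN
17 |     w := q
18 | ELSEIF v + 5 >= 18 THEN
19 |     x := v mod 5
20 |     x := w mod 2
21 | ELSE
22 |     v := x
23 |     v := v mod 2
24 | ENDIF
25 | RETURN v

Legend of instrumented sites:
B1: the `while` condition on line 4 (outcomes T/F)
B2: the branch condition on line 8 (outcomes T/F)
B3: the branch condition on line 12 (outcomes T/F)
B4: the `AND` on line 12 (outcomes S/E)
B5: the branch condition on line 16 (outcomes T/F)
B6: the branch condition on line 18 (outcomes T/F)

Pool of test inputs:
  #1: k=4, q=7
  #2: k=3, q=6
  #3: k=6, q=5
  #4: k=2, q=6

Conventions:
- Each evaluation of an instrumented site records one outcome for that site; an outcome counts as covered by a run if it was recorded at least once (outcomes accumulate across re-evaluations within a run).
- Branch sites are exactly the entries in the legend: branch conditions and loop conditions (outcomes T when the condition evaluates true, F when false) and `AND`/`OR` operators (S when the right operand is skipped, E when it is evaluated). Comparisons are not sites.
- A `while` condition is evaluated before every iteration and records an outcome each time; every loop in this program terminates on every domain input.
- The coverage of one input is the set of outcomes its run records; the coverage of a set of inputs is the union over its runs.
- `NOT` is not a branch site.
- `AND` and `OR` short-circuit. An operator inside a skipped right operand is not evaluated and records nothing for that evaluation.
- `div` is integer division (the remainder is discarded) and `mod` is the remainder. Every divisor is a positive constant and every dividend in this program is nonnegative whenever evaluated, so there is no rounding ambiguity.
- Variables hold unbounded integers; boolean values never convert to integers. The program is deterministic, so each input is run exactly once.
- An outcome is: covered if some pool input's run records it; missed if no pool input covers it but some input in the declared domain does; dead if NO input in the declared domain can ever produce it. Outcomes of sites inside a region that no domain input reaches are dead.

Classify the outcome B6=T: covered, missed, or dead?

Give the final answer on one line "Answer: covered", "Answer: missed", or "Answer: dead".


no pool input records B6=T
but domain input (k=15, q=0) does record it -> reachable, so missed
Answer: missed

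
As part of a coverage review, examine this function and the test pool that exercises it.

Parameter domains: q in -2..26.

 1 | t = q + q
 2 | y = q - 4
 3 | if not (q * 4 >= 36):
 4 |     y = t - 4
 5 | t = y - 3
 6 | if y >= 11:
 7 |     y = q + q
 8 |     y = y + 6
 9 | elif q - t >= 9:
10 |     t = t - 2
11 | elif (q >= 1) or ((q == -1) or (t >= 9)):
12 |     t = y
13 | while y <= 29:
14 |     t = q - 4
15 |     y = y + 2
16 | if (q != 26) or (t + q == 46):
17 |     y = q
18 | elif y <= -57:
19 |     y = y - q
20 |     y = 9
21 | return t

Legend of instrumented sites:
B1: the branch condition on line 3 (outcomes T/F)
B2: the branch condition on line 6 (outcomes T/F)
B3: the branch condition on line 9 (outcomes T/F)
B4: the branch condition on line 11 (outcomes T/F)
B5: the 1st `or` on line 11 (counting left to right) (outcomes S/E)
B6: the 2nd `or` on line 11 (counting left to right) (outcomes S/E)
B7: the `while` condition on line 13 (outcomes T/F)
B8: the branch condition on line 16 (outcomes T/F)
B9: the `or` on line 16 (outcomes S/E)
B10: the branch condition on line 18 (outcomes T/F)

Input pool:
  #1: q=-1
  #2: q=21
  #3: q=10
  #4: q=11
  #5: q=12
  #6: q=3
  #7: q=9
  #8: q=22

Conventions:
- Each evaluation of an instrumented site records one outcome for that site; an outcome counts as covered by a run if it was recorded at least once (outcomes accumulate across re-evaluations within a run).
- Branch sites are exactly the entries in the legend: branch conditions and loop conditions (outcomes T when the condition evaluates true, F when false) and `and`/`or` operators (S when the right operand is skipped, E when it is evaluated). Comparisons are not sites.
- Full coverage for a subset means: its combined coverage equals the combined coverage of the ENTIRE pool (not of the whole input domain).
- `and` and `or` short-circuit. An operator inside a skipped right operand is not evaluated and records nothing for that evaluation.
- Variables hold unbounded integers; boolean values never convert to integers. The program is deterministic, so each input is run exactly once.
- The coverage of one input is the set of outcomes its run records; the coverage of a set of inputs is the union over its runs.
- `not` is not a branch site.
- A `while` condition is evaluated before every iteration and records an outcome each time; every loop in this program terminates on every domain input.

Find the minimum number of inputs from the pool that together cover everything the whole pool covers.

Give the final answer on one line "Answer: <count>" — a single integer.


input #1, q=-1: events B1->T, B2->F, B3->F, B5->E, B6->S, B4->T, B7->T, B7->T, B7->T, B7->T, B7->T, B7->T, B7->T, B7->T, ...; outcomes B1=T, B2=F, B3=F, B4=T, B5=E, B6=S, B7=T, B7=F, B8=T, B9=S
input #2, q=21: events B1->F, B2->T, B7->F, B9->S, B8->T; outcomes B1=F, B2=T, B7=F, B8=T, B9=S
input #3, q=10: events B1->F, B2->F, B3->F, B5->S, B4->T, B7->T, B7->T, B7->T, B7->T, B7->T, B7->T, B7->T, B7->T, B7->T, ...; outcomes B1=F, B2=F, B3=F, B4=T, B5=S, B7=T, B7=F, B8=T, B9=S
input #4, q=11: events B1->F, B2->F, B3->F, B5->S, B4->T, B7->T, B7->T, B7->T, B7->T, B7->T, B7->T, B7->T, B7->T, B7->T, ...; outcomes B1=F, B2=F, B3=F, B4=T, B5=S, B7=T, B7=F, B8=T, B9=S
input #5, q=12: events B1->F, B2->F, B3->F, B5->S, B4->T, B7->T, B7->T, B7->T, B7->T, B7->T, B7->T, B7->T, B7->T, B7->T, ...; outcomes B1=F, B2=F, B3=F, B4=T, B5=S, B7=T, B7=F, B8=T, B9=S
input #6, q=3: events B1->T, B2->F, B3->F, B5->S, B4->T, B7->T, B7->T, B7->T, B7->T, B7->T, B7->T, B7->T, B7->T, B7->T, ...; outcomes B1=T, B2=F, B3=F, B4=T, B5=S, B7=T, B7=F, B8=T, B9=S
input #7, q=9: events B1->F, B2->F, B3->F, B5->S, B4->T, B7->T, B7->T, B7->T, B7->T, B7->T, B7->T, B7->T, B7->T, B7->T, ...; outcomes B1=F, B2=F, B3=F, B4=T, B5=S, B7=T, B7=F, B8=T, B9=S
input #8, q=22: events B1->F, B2->T, B7->F, B9->S, B8->T; outcomes B1=F, B2=T, B7=F, B8=T, B9=S
together the pool reaches 13 outcomes: B1=T, B1=F, B2=T, B2=F, B3=F, B4=T, B5=S, B5=E, B6=S, B7=T, B7=F, B8=T, B9=S
every size-1 subset falls short of the 13 outcomes (best: 10/13)
every size-2 subset falls short of the 13 outcomes (best: 12/13)
the canonical winner is {1, 2, 3}: size 3, full 13-outcome coverage, earliest index list among size-3 covers
Answer: 3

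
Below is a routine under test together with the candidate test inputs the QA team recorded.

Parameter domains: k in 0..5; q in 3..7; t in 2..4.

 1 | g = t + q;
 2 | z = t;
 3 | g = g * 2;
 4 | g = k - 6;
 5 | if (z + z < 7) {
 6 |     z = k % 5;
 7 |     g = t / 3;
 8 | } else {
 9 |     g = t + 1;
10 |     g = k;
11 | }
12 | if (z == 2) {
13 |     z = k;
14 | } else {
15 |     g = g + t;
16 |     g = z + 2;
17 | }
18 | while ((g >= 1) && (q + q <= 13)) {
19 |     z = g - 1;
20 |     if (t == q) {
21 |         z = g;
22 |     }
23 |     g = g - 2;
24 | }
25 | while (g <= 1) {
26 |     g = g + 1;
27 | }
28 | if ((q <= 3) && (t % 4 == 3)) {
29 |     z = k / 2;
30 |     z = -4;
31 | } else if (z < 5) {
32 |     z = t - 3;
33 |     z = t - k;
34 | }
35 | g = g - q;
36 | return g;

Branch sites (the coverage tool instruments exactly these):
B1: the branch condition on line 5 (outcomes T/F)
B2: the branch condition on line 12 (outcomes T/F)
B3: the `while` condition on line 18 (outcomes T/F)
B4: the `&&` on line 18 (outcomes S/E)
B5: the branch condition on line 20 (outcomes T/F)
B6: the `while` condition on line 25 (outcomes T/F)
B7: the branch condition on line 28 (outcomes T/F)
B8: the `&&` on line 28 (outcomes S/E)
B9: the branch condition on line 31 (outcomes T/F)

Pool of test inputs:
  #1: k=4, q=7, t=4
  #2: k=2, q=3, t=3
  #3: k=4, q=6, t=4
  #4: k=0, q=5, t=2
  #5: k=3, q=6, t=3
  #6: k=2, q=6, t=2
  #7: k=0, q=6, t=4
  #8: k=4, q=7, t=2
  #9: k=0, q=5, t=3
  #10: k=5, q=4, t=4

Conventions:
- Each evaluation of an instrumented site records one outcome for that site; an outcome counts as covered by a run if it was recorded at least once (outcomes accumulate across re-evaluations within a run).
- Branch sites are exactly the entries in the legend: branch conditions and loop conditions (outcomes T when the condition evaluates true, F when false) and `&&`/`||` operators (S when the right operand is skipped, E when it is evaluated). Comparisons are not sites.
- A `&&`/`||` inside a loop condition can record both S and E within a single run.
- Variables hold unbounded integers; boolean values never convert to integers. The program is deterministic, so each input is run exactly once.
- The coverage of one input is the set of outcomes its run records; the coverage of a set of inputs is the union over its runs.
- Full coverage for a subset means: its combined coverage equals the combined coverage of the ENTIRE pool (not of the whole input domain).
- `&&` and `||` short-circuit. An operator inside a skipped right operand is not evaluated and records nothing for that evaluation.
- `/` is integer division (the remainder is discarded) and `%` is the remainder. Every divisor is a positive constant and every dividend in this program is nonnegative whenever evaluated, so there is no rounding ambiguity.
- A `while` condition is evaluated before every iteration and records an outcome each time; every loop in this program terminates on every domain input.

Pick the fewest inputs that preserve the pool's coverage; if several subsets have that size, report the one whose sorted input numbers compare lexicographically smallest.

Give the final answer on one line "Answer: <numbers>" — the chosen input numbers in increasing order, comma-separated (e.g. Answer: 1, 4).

input #1 (k=4, q=7, t=4): events B1->F, B2->F, B4->E, B3->F, B6->F, B8->S, B7->F, B9->T; covers B1=F, B2=F, B3=F, B4=E, B6=F, B7=F, B8=S, B9=T
input #2 (k=2, q=3, t=3): events B1->T, B2->T, B4->E, B3->T, B5->T, B4->S, B3->F, B6->T, B6->T, B6->T, B6->F, B8->E, B7->T; covers B1=T, B2=T, B3=T, B3=F, B4=S, B4=E, B5=T, B6=T, B6=F, B7=T, B8=E
input #3 (k=4, q=6, t=4): events B1->F, B2->F, B4->E, B3->T, B5->F, B4->E, B3->T, B5->F, B4->E, B3->T, B5->F, B4->S, B3->F, B6->T, ...; covers B1=F, B2=F, B3=T, B3=F, B4=S, B4=E, B5=F, B6=T, B6=F, B7=F, B8=S, B9=T
input #4 (k=0, q=5, t=2): events B1->T, B2->F, B4->E, B3->T, B5->F, B4->S, B3->F, B6->T, B6->T, B6->F, B8->S, B7->F, B9->T; covers B1=T, B2=F, B3=T, B3=F, B4=S, B4=E, B5=F, B6=T, B6=F, B7=F, B8=S, B9=T
input #5 (k=3, q=6, t=3): events B1->T, B2->F, B4->E, B3->T, B5->F, B4->E, B3->T, B5->F, B4->E, B3->T, B5->F, B4->S, B3->F, B6->T, ...; covers B1=T, B2=F, B3=T, B3=F, B4=S, B4=E, B5=F, B6=T, B6=F, B7=F, B8=S, B9=T
input #6 (k=2, q=6, t=2): events B1->T, B2->T, B4->S, B3->F, B6->T, B6->T, B6->F, B8->S, B7->F, B9->T; covers B1=T, B2=T, B3=F, B4=S, B6=T, B6=F, B7=F, B8=S, B9=T
input #7 (k=0, q=6, t=4): events B1->F, B2->F, B4->E, B3->T, B5->F, B4->E, B3->T, B5->F, B4->E, B3->T, B5->F, B4->S, B3->F, B6->T, ...; covers B1=F, B2=F, B3=T, B3=F, B4=S, B4=E, B5=F, B6=T, B6=F, B7=F, B8=S, B9=T
input #8 (k=4, q=7, t=2): events B1->T, B2->F, B4->E, B3->F, B6->F, B8->S, B7->F, B9->T; covers B1=T, B2=F, B3=F, B4=E, B6=F, B7=F, B8=S, B9=T
input #9 (k=0, q=5, t=3): events B1->T, B2->F, B4->E, B3->T, B5->F, B4->S, B3->F, B6->T, B6->T, B6->F, B8->S, B7->F, B9->T; covers B1=T, B2=F, B3=T, B3=F, B4=S, B4=E, B5=F, B6=T, B6=F, B7=F, B8=S, B9=T
input #10 (k=5, q=4, t=4): events B1->F, B2->F, B4->E, B3->T, B5->T, B4->E, B3->T, B5->T, B4->E, B3->T, B5->T, B4->S, B3->F, B6->T, ...; covers B1=F, B2=F, B3=T, B3=F, B4=S, B4=E, B5=T, B6=T, B6=F, B7=F, B8=S, B9=T
pool-wide coverage (17 outcomes): B1=T, B1=F, B2=T, B2=F, B3=T, B3=F, B4=S, B4=E, B5=T, B5=F, B6=T, B6=F, B7=T, B7=F, B8=S, B8=E, B9=T
every size-1 subset falls short of the 17 outcomes (best: 12/17)
at size 2, {2, 3} reaches all 17 outcomes; every lexicographically earlier size-2 subset fails

Answer: 2, 3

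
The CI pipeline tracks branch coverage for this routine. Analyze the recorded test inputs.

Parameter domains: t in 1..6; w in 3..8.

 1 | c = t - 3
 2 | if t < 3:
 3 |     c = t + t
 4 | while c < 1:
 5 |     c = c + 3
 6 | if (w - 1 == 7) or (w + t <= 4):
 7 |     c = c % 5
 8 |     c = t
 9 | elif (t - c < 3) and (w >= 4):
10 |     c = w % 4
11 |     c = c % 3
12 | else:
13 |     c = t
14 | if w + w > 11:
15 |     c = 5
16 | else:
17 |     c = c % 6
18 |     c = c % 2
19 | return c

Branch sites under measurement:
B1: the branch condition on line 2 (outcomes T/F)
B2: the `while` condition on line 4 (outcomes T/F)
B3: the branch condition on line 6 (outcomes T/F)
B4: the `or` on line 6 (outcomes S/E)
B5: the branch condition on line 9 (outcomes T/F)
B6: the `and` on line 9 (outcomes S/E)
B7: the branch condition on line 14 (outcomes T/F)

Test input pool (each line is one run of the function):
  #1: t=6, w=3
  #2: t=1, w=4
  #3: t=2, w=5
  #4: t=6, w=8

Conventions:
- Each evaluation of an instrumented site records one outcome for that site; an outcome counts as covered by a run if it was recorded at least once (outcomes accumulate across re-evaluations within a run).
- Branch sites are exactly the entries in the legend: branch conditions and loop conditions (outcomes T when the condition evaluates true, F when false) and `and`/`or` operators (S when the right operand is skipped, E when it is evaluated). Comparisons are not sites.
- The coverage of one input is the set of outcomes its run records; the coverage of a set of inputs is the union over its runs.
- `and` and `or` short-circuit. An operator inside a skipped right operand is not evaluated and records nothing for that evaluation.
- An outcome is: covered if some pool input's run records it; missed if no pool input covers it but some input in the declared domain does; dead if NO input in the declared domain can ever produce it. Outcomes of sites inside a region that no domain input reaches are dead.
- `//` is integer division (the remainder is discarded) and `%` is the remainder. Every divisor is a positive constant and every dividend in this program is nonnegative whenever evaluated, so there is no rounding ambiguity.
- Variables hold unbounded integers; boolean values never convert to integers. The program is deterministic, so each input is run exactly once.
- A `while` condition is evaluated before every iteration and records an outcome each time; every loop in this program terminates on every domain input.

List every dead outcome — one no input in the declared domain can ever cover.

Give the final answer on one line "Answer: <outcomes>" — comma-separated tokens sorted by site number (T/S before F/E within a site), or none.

sweeping the full domain (36 inputs) for each outcome:
  reachable outcomes have witnesses, e.g. B1=T (e.g. t=1, w=3), B1=F (e.g. t=3, w=3), B2=T (e.g. t=3, w=3), B2=F (e.g. t=1, w=3)

Answer: none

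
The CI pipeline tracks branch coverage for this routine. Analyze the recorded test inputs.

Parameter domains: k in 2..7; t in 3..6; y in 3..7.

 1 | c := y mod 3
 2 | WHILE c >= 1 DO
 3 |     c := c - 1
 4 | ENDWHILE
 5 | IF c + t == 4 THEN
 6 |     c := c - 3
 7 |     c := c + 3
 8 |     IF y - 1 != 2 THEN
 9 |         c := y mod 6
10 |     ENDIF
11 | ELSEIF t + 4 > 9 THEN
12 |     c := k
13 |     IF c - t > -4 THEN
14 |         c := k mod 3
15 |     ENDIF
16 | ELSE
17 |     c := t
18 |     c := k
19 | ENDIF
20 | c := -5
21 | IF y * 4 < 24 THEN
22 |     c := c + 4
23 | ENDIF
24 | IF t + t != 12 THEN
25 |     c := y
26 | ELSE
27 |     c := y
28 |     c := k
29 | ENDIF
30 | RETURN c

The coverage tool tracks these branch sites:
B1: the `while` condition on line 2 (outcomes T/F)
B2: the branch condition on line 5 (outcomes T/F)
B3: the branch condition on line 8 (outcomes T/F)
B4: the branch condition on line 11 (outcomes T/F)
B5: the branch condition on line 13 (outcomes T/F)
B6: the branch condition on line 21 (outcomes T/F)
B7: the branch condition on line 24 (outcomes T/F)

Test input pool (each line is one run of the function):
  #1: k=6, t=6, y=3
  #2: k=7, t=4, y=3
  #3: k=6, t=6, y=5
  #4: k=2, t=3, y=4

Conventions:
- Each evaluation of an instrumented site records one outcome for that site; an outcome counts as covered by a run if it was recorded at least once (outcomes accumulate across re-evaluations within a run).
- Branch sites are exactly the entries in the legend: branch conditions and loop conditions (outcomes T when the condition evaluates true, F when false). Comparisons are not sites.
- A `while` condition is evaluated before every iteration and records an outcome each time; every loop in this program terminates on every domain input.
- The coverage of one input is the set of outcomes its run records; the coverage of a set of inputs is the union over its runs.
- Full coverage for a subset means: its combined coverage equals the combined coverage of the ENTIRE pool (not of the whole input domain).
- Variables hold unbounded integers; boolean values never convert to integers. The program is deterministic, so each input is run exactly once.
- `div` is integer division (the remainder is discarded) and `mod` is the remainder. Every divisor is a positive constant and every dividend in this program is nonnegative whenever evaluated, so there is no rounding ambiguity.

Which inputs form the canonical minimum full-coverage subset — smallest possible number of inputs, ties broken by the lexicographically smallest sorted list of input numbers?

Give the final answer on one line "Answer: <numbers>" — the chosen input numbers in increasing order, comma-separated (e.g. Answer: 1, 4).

input #1, k=6, t=6, y=3: events B1->F, B2->F, B4->T, B5->T, B6->T, B7->F; outcomes B1=F, B2=F, B4=T, B5=T, B6=T, B7=F
input #2, k=7, t=4, y=3: events B1->F, B2->T, B3->F, B6->T, B7->T; outcomes B1=F, B2=T, B3=F, B6=T, B7=T
input #3, k=6, t=6, y=5: events B1->T, B1->T, B1->F, B2->F, B4->T, B5->T, B6->T, B7->F; outcomes B1=T, B1=F, B2=F, B4=T, B5=T, B6=T, B7=F
input #4, k=2, t=3, y=4: events B1->T, B1->F, B2->F, B4->F, B6->T, B7->T; outcomes B1=T, B1=F, B2=F, B4=F, B6=T, B7=T
the full pool covers 11 outcomes: B1=T, B1=F, B2=T, B2=F, B3=F, B4=T, B4=F, B5=T, B6=T, B7=T, B7=F
no size-1 subset reaches all 11 outcomes (best union: 7/11)
no size-2 subset reaches all 11 outcomes (best union: 10/11)
at size 3, {1, 2, 4} reaches all 11 outcomes; every lexicographically earlier size-3 subset fails

Answer: 1, 2, 4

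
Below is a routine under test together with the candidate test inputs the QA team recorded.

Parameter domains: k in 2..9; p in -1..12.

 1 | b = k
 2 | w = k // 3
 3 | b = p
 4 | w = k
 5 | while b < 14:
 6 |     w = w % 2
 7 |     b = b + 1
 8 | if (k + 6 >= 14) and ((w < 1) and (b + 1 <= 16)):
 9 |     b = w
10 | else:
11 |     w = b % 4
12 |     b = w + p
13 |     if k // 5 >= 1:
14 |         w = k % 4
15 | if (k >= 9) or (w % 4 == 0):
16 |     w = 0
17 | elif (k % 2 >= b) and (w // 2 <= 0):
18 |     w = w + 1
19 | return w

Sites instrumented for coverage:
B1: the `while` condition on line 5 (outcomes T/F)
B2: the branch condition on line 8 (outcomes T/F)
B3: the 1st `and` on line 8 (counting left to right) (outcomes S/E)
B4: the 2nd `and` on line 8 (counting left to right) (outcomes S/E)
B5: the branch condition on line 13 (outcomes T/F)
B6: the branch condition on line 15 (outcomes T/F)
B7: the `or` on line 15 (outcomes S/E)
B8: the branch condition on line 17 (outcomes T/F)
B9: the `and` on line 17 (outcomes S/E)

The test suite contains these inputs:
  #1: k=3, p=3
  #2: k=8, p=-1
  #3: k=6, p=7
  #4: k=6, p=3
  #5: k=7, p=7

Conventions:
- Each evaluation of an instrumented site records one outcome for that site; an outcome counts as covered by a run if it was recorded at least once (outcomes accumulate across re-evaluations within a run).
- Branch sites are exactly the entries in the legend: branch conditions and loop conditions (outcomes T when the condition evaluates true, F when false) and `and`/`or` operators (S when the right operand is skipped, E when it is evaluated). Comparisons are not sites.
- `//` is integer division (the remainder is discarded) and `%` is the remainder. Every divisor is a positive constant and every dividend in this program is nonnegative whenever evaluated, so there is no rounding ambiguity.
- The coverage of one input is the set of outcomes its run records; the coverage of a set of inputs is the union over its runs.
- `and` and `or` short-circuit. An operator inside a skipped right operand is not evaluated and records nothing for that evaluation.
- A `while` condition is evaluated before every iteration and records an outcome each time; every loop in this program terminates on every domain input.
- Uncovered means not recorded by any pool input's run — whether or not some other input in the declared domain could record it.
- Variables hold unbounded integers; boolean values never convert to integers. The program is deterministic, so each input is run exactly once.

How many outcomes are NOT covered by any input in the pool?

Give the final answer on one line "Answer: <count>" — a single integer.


input #1, k=3, p=3: outcomes B1=T, B1=F, B2=F, B3=S, B5=F, B6=F, B7=E, B8=F, B9=S
input #2, k=8, p=-1: outcomes B1=T, B1=F, B2=T, B3=E, B4=E, B6=T, B7=E
input #3, k=6, p=7: outcomes B1=T, B1=F, B2=F, B3=S, B5=T, B6=F, B7=E, B8=F, B9=S
input #4, k=6, p=3: outcomes B1=T, B1=F, B2=F, B3=S, B5=T, B6=F, B7=E, B8=F, B9=S
input #5, k=7, p=7: outcomes B1=T, B1=F, B2=F, B3=S, B5=T, B6=F, B7=E, B8=F, B9=S
union over the pool: B1=T, B1=F, B2=T, B2=F, B3=S, B3=E, B4=E, B5=T, B5=F, B6=T, B6=F, B7=E, B8=F, B9=S
uncovered (4 of 18): B4=S, B7=S, B8=T, B9=E
Answer: 4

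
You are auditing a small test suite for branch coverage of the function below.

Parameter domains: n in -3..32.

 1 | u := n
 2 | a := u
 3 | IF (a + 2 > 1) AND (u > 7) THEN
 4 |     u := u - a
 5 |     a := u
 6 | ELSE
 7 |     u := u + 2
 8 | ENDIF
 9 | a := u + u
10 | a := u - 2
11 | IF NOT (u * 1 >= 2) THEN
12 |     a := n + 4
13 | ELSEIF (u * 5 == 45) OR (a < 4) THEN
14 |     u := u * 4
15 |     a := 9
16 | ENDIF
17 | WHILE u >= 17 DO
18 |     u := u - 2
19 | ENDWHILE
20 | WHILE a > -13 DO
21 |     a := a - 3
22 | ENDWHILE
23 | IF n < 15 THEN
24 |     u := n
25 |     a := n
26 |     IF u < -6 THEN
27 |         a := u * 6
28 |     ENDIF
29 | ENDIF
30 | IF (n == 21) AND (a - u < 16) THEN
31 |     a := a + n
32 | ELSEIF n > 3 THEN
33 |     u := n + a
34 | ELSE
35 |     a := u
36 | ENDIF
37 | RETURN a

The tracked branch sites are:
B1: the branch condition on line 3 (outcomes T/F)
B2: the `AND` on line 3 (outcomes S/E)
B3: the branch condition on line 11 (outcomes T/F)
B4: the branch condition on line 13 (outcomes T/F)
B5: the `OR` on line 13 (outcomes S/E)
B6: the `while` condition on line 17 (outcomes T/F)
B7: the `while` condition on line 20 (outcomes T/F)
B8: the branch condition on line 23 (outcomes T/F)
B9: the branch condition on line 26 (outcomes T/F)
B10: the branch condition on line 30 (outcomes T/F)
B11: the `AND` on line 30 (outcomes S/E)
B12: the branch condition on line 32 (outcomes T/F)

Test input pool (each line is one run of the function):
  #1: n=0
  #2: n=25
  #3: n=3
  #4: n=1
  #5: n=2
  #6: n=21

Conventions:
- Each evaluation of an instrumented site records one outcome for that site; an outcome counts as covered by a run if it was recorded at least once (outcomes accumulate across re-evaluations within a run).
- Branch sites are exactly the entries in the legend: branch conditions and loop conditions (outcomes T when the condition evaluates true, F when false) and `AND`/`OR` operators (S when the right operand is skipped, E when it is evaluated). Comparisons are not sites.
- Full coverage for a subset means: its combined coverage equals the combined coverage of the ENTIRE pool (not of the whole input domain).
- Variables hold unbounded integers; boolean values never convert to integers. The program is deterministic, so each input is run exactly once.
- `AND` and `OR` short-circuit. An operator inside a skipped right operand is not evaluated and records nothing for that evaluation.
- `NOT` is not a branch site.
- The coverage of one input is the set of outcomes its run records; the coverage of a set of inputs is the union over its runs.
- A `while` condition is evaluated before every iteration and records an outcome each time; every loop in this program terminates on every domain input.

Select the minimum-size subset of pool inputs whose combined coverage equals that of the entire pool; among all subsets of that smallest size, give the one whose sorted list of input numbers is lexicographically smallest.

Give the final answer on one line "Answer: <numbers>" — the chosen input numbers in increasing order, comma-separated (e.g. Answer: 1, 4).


#1 (n=0) -> covered: B1=F, B2=E, B3=F, B4=T, B5=E, B6=F, B7=T, B7=F, B8=T, B9=F, B10=F, B11=S, B12=F
#2 (n=25) -> covered: B1=T, B2=E, B3=T, B6=F, B7=T, B7=F, B8=F, B10=F, B11=S, B12=T
#3 (n=3) -> covered: B1=F, B2=E, B3=F, B4=T, B5=E, B6=T, B6=F, B7=T, B7=F, B8=T, B9=F, B10=F, B11=S, B12=F
#4 (n=1) -> covered: B1=F, B2=E, B3=F, B4=T, B5=E, B6=F, B7=T, B7=F, B8=T, B9=F, B10=F, B11=S, B12=F
#5 (n=2) -> covered: B1=F, B2=E, B3=F, B4=T, B5=E, B6=F, B7=T, B7=F, B8=T, B9=F, B10=F, B11=S, B12=F
#6 (n=21) -> covered: B1=T, B2=E, B3=T, B6=F, B7=T, B7=F, B8=F, B10=T, B11=E
union over all inputs: B1=T, B1=F, B2=E, B3=T, B3=F, B4=T, B5=E, B6=T, B6=F, B7=T, B7=F, B8=T, B8=F, B9=F, B10=T, B10=F, B11=S, B11=E, B12=T, B12=F (20 outcomes)
checked all size-1 subsets: none covers 20 outcomes (max 14/20)
checked all size-2 subsets: none covers 20 outcomes (max 19/20)
size 3: inputs {2, 3, 6} cover all 20 outcomes, and no lexicographically smaller subset of this size does
Answer: 2, 3, 6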